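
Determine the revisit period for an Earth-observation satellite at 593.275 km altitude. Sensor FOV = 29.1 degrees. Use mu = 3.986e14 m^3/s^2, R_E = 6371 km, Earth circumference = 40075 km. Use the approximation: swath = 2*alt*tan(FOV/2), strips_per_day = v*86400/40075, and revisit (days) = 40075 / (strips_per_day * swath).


swath = 2*593.275*tan(0.2539454) = 307.9677 km
v = sqrt(mu/r) = 7565.3790 m/s = 7.5654 km/s
strips/day = v*86400/40075 = 7.5654*86400/40075 = 16.3106
coverage/day = strips * swath = 16.3106 * 307.9677 = 5023.1485 km
revisit = 40075 / 5023.1485 = 7.9781 days

7.9781 days


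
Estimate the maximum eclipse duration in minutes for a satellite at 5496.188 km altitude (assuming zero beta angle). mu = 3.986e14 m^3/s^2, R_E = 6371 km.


r = 11867.1880 km
T = 214.4281 min
Eclipse fraction = arcsin(R_E/r)/pi = arcsin(6371.0000/11867.1880)/pi
= arcsin(0.5368584)/pi = 0.1803891
Eclipse duration = 0.1803891 * 214.4281 = 38.6805 min

38.6805 minutes


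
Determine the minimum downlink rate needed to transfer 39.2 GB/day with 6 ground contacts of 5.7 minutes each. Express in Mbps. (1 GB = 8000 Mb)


total contact time = 6 * 5.7 * 60 = 2052.0000 s
data = 39.2 GB = 313600.0000 Mb
rate = 313600.0000 / 2052.0000 = 152.8265 Mbps

152.8265 Mbps


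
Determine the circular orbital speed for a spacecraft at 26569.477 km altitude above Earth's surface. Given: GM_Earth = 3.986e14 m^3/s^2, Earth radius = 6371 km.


r = R_E + alt = 6371.0 + 26569.477 = 32940.4770 km = 3.2940477e+07 m
v = sqrt(mu/r) = sqrt(3.986e14 / 3.2940477e+07) = 3478.5937 m/s = 3.4786 km/s

3.4786 km/s


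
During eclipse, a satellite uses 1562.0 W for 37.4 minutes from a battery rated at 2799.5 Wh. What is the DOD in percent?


E_used = P * t / 60 = 1562.0 * 37.4 / 60 = 973.6467 Wh
DOD = E_used / E_total * 100 = 973.6467 / 2799.5 * 100
DOD = 34.7793 %

34.7793 %


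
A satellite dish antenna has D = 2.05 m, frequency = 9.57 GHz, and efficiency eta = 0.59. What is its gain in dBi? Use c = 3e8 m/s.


lambda = c/f = 3e8 / 9.57e+09 = 0.03134796 m
G = eta*(pi*D/lambda)^2 = 0.59*(pi*2.05/0.03134796)^2
G = 24902.3794 (linear)
G = 10*log10(24902.3794) = 43.9624 dBi

43.9624 dBi


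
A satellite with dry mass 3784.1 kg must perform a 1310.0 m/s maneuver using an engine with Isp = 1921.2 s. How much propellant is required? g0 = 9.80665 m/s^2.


ve = Isp * g0 = 1921.2 * 9.80665 = 18840.535980 m/s
mass ratio = exp(dv/ve) = exp(1310.0/18840.535980) = 1.07200522
m_prop = m_dry * (mr - 1) = 3784.1 * (1.07200522 - 1)
m_prop = 272.4749 kg

272.4749 kg


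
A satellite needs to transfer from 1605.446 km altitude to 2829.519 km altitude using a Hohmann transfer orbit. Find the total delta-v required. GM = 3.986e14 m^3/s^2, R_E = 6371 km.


r1 = 7976.4460 km = 7.976446e+06 m
r2 = 9200.5190 km = 9.200519e+06 m
dv1 = sqrt(mu/r1)*(sqrt(2*r2/(r1+r2)) - 1) = 247.5464 m/s
dv2 = sqrt(mu/r2)*(1 - sqrt(2*r1/(r1+r2))) = 238.8614 m/s
total dv = |dv1| + |dv2| = 247.5464 + 238.8614 = 486.4077 m/s = 0.4864077 km/s

0.4864 km/s


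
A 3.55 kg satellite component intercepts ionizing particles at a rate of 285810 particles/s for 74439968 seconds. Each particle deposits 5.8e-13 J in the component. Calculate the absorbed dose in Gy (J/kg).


Total energy deposited = rate * time * E_per
  = 285810 * 74439968 * 5.8e-13 = 12.3399 J
Dose = E_total / mass = 12.3399 / 3.55
Dose = 3.4760 Gy

3.4760 Gy


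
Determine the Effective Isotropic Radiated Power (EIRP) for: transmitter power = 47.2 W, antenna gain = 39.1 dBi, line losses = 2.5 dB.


Pt = 47.2 W = 16.7394 dBW
EIRP = Pt_dBW + Gt - losses = 16.7394 + 39.1 - 2.5 = 53.3394 dBW

53.3394 dBW


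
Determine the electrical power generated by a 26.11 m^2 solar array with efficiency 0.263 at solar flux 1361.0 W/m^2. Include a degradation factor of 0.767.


P = area * eta * S * degradation
P = 26.11 * 0.263 * 1361.0 * 0.767
P = 7168.2990 W

7168.2990 W


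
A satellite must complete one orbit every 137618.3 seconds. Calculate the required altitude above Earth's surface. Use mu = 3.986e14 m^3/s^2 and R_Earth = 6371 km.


T = 137618.3 s
r = (mu*T^2/(4*pi^2))^(1/3) = (3.986e14 * 137618.3^2 / (4*pi^2))^(1/3)
r = 5.7611606e+07 m = 57611.6055 km
alt = r - R_E = 57611.6055 - 6371 = 51240.6055 km

51240.6055 km


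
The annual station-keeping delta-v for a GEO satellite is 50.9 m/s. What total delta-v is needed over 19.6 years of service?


dV = rate * years = 50.9 * 19.6
dV = 997.6400 m/s

997.6400 m/s


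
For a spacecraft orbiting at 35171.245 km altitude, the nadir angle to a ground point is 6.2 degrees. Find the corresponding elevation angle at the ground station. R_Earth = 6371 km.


r = R_E + alt = 41542.2450 km
Law of sines in the satellite / Earth-center / ground-point triangle:
  sin(nadir)/R_E = sin(90 + el)/r  =>  cos(el) = (r/R_E)*sin(nadir)
cos(el) = (41542.2450 / 6371.0000) * sin(6.2 deg) = 0.7042122
el = arccos(0.7042122) = 45.2341 deg
(Earth-central angle = 90 - nadir - el = 38.5659 deg)

45.2341 degrees


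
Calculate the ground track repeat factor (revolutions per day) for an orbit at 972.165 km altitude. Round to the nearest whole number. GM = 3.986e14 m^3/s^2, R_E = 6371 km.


r = 7.343165e+06 m
T = 2*pi*sqrt(r^3/mu) = 6262.3329 s = 104.3722 min
revs/day = 1440 / 104.3722 = 13.7968
Rounded: 14 revolutions per day

14 revolutions per day


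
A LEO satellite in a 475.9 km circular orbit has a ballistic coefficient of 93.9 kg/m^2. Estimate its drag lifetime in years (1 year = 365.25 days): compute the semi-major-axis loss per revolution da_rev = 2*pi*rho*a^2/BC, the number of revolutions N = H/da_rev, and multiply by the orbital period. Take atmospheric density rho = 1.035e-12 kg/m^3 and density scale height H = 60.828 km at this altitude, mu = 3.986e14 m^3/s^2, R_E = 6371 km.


a = R_E + alt = 6846.9000 km = 6.8469e+06 m
da_rev = 2*pi*rho*a^2/BC = 2*pi*1.035e-12*(6.8469e+06)^2/93.9 = 3.246703 m per revolution
N = H/da_rev = 60828.0000 m / 3.246703 m = 18735.3125 revolutions
P = 2*pi*sqrt(a^3/mu) = 5638.3522 s
lifetime = N*P = 18735.3125 * 5638.3522 = 1.0563629e+08 s = 1222.6422 days
years = 1222.6422 / 365.25 = 3.3474 years

3.3474 years


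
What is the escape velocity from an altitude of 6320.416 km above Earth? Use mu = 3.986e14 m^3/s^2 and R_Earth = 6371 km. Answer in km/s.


r = 6371.0 + 6320.416 = 12691.4160 km = 1.2691416e+07 m
v_esc = sqrt(2*mu/r) = sqrt(2*3.986e14 / 1.2691416e+07)
v_esc = 7925.5353 m/s = 7.9255 km/s

7.9255 km/s


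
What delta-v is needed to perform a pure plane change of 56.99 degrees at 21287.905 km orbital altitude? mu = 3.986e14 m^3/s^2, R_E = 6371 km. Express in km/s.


r = 27658.9050 km = 2.7658905e+07 m
V = sqrt(mu/r) = 3796.2181 m/s
di = 56.99 deg = 0.9946631 rad
dV = 2*V*sin(di/2) = 2*3796.2181*sin(0.4973316)
dV = 3622.2152 m/s = 3.6222 km/s

3.6222 km/s


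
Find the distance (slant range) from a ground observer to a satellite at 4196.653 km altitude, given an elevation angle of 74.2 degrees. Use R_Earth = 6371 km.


h = 4196.653 km, el = 74.2 deg
d = -R_E*sin(el) + sqrt((R_E*sin(el))^2 + 2*R_E*h + h^2)
d = -6371.0000*sin(1.2950) + sqrt((6371.0000*0.962218)^2 + 2*6371.0000*4196.653 + 4196.653^2)
d = 4294.0132 km

4294.0132 km


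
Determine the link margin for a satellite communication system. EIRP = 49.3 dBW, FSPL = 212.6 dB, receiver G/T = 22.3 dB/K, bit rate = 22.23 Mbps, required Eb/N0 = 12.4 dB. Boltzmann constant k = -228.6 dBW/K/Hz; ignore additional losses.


C/N0 = EIRP - FSPL + G/T - k = 49.3 - 212.6 + 22.3 - (-228.6)
C/N0 = 87.6000 dB-Hz
R_b = 22.23 Mbps = 2.223e+07 bps -> 10*log10(R_b) = 73.4694 dB-Hz
Eb/N0 = C/N0 - 10*log10(R_b) = 87.6000 - 73.4694 = 14.1306 dB
Margin = Eb/N0 - Eb/N0_req = 14.1306 - 12.4 = 1.7306 dB (link closes)

1.7306 dB


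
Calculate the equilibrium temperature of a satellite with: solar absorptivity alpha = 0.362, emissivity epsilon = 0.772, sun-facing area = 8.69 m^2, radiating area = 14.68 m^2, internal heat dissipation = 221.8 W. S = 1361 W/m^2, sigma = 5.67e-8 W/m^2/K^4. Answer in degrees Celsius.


Numerator = alpha*S*A_sun + Q_int = 0.362*1361*8.69 + 221.8 = 4503.2066 W
Denominator = eps*sigma*A_rad = 0.772*5.67e-8*14.68 = 6.4257883e-07 W/K^4
T^4 = 7.008022e+09 K^4
T = 289.3336 K = 16.1836 C

16.1836 degrees Celsius


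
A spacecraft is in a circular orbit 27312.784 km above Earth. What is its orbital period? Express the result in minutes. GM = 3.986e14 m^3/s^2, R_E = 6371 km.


r = 33683.7840 km = 3.3683784e+07 m
T = 2*pi*sqrt(r^3/mu) = 2*pi*sqrt(3.8217531e+22 / 3.986e14)
T = 61523.7122 s = 1025.3952 min

1025.3952 minutes


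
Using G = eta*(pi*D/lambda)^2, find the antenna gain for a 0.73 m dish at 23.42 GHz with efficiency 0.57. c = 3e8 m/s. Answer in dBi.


lambda = c/f = 3e8 / 2.342e+10 = 0.01280956 m
G = eta*(pi*D/lambda)^2 = 0.57*(pi*0.73/0.01280956)^2
G = 18270.5488 (linear)
G = 10*log10(18270.5488) = 42.6175 dBi

42.6175 dBi


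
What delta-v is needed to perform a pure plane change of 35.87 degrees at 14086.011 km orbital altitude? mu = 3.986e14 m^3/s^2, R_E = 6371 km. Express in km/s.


r = 20457.0110 km = 2.0457011e+07 m
V = sqrt(mu/r) = 4414.1548 m/s
di = 35.87 deg = 0.6260496 rad
dV = 2*V*sin(di/2) = 2*4414.1548*sin(0.3130248)
dV = 2718.5707 m/s = 2.7186 km/s

2.7186 km/s


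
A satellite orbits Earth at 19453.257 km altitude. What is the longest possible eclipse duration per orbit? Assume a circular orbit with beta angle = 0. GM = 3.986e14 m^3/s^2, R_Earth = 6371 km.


r = 25824.2570 km
T = 688.3380 min
Eclipse fraction = arcsin(R_E/r)/pi = arcsin(6371.0000/25824.2570)/pi
= arcsin(0.246706)/pi = 0.07934821
Eclipse duration = 0.07934821 * 688.3380 = 54.6184 min

54.6184 minutes


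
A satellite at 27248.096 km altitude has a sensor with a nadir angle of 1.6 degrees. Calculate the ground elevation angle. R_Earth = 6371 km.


r = R_E + alt = 33619.0960 km
Law of sines in the satellite / Earth-center / ground-point triangle:
  sin(nadir)/R_E = sin(90 + el)/r  =>  cos(el) = (r/R_E)*sin(nadir)
cos(el) = (33619.0960 / 6371.0000) * sin(1.6 deg) = 0.1473395
el = arccos(0.1473395) = 81.5272 deg
(Earth-central angle = 90 - nadir - el = 6.8728 deg)

81.5272 degrees


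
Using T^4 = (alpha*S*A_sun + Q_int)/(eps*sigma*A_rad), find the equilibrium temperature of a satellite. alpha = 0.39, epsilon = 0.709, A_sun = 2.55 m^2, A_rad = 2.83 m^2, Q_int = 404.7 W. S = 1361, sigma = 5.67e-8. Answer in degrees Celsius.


Numerator = alpha*S*A_sun + Q_int = 0.39*1361*2.55 + 404.7 = 1758.2145 W
Denominator = eps*sigma*A_rad = 0.709*5.67e-8*2.83 = 1.1376685e-07 W/K^4
T^4 = 1.5454542e+10 K^4
T = 352.5852 K = 79.4352 C

79.4352 degrees Celsius


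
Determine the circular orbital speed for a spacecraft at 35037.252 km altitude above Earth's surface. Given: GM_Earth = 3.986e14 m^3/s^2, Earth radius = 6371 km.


r = R_E + alt = 6371.0 + 35037.252 = 41408.2520 km = 4.1408252e+07 m
v = sqrt(mu/r) = sqrt(3.986e14 / 4.1408252e+07) = 3102.5958 m/s = 3.1026 km/s

3.1026 km/s


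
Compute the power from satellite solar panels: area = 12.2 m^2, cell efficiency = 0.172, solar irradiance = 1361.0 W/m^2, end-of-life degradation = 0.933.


P = area * eta * S * degradation
P = 12.2 * 0.172 * 1361.0 * 0.933
P = 2664.5756 W

2664.5756 W


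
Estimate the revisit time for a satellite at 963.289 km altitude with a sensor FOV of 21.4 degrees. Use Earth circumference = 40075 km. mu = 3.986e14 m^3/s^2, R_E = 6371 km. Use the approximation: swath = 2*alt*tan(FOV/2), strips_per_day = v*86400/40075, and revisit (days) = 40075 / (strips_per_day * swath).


swath = 2*963.289*tan(0.1867502) = 364.0307 km
v = sqrt(mu/r) = 7372.0732 m/s = 7.3721 km/s
strips/day = v*86400/40075 = 7.3721*86400/40075 = 15.8939
coverage/day = strips * swath = 15.8939 * 364.0307 = 5785.8591 km
revisit = 40075 / 5785.8591 = 6.9264 days

6.9264 days


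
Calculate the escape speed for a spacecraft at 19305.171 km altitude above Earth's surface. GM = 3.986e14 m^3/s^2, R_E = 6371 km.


r = 6371.0 + 19305.171 = 25676.1710 km = 2.5676171e+07 m
v_esc = sqrt(2*mu/r) = sqrt(2*3.986e14 / 2.5676171e+07)
v_esc = 5572.0950 m/s = 5.5721 km/s

5.5721 km/s


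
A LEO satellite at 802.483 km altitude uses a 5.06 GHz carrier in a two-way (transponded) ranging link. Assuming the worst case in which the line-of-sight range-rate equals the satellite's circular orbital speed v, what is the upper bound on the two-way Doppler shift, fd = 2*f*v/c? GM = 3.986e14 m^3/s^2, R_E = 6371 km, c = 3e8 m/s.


r = 7.173483e+06 m
v = sqrt(mu/r) = 7454.2441 m/s (worst-case radial velocity)
f = 5.06 GHz = 5.06e+09 Hz
fd = 2*f*v/c = 2*5.06e+09*7454.2441/3.0e+08
fd = 251456.5011 Hz

251456.5011 Hz


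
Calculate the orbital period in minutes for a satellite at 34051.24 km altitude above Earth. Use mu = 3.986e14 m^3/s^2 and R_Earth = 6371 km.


r = 40422.2400 km = 4.042224e+07 m
T = 2*pi*sqrt(r^3/mu) = 2*pi*sqrt(6.6048222e+22 / 3.986e14)
T = 80880.1198 s = 1348.0020 min

1348.0020 minutes


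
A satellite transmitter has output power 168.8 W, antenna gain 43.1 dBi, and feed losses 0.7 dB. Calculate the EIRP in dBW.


Pt = 168.8 W = 22.2737 dBW
EIRP = Pt_dBW + Gt - losses = 22.2737 + 43.1 - 0.7 = 64.6737 dBW

64.6737 dBW


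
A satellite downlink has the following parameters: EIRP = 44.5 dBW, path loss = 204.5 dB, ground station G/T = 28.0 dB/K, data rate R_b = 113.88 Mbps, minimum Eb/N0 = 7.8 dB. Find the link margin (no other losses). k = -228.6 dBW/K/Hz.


C/N0 = EIRP - FSPL + G/T - k = 44.5 - 204.5 + 28.0 - (-228.6)
C/N0 = 96.6000 dB-Hz
R_b = 113.88 Mbps = 1.1388e+08 bps -> 10*log10(R_b) = 80.5645 dB-Hz
Eb/N0 = C/N0 - 10*log10(R_b) = 96.6000 - 80.5645 = 16.0355 dB
Margin = Eb/N0 - Eb/N0_req = 16.0355 - 7.8 = 8.2355 dB (link closes)

8.2355 dB


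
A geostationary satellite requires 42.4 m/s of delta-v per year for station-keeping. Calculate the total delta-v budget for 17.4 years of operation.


dV = rate * years = 42.4 * 17.4
dV = 737.7600 m/s

737.7600 m/s


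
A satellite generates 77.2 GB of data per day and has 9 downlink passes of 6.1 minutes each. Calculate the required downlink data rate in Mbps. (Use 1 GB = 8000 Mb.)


total contact time = 9 * 6.1 * 60 = 3294.0000 s
data = 77.2 GB = 617600.0000 Mb
rate = 617600.0000 / 3294.0000 = 187.4924 Mbps

187.4924 Mbps


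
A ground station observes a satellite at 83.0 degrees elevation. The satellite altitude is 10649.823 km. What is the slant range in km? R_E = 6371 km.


h = 10649.823 km, el = 83.0 deg
d = -R_E*sin(el) + sqrt((R_E*sin(el))^2 + 2*R_E*h + h^2)
d = -6371.0000*sin(1.4486) + sqrt((6371.0000*0.9925462)^2 + 2*6371.0000*10649.823 + 10649.823^2)
d = 10679.5933 km

10679.5933 km


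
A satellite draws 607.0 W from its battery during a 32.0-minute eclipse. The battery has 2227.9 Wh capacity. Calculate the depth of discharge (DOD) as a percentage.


E_used = P * t / 60 = 607.0 * 32.0 / 60 = 323.7333 Wh
DOD = E_used / E_total * 100 = 323.7333 / 2227.9 * 100
DOD = 14.5309 %

14.5309 %


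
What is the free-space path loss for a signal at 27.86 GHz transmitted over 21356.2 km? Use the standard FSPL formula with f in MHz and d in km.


f = 27.86 GHz = 27860.0000 MHz
d = 21356.2 km
FSPL = 32.44 + 20*log10(27860.0000) + 20*log10(21356.2)
FSPL = 32.44 + 88.8996 + 86.5905
FSPL = 207.9301 dB

207.9301 dB


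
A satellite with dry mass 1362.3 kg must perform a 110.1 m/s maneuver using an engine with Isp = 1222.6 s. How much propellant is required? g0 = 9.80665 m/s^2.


ve = Isp * g0 = 1222.6 * 9.80665 = 11989.610290 m/s
mass ratio = exp(dv/ve) = exp(110.1/11989.610290) = 1.00922524
m_prop = m_dry * (mr - 1) = 1362.3 * (1.00922524 - 1)
m_prop = 12.5675 kg

12.5675 kg


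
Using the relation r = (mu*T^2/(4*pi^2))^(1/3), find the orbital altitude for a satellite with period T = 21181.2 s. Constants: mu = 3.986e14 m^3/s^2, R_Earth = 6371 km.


T = 21181.2 s
r = (mu*T^2/(4*pi^2))^(1/3) = (3.986e14 * 21181.2^2 / (4*pi^2))^(1/3)
r = 1.6545995e+07 m = 16545.9952 km
alt = r - R_E = 16545.9952 - 6371 = 10174.9952 km

10174.9952 km


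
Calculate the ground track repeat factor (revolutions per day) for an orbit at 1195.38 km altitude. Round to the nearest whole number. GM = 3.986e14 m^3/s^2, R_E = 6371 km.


r = 7.56638e+06 m
T = 2*pi*sqrt(r^3/mu) = 6550.0323 s = 109.1672 min
revs/day = 1440 / 109.1672 = 13.1908
Rounded: 13 revolutions per day

13 revolutions per day


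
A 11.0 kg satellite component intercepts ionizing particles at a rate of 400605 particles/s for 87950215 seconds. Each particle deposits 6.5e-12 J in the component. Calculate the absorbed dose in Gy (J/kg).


Total energy deposited = rate * time * E_per
  = 400605 * 87950215 * 6.5e-12 = 229.0164 J
Dose = E_total / mass = 229.0164 / 11.0
Dose = 20.8197 Gy

20.8197 Gy


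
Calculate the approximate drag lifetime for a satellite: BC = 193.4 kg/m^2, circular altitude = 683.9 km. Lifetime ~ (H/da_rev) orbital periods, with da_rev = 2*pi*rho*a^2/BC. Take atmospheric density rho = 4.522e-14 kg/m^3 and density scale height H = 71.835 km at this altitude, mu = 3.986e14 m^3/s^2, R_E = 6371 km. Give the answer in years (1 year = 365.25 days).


a = R_E + alt = 7054.9000 km = 7.0549e+06 m
da_rev = 2*pi*rho*a^2/BC = 2*pi*4.522e-14*(7.0549e+06)^2/193.4 = 0.0731199155 m per revolution
N = H/da_rev = 71835.0000 m / 0.0731199155 m = 982427.2837 revolutions
P = 2*pi*sqrt(a^3/mu) = 5897.2225 s
lifetime = N*P = 982427.2837 * 5897.2225 = 5.7935923e+09 s = 67055.4663 days
years = 67055.4663 / 365.25 = 183.5879 years

183.5879 years


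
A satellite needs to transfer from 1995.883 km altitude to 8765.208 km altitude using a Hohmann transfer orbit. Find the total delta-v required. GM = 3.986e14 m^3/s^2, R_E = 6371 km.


r1 = 8366.8830 km = 8.366883e+06 m
r2 = 15136.2080 km = 1.5136208e+07 m
dv1 = sqrt(mu/r1)*(sqrt(2*r2/(r1+r2)) - 1) = 931.1675 m/s
dv2 = sqrt(mu/r2)*(1 - sqrt(2*r1/(r1+r2))) = 801.6209 m/s
total dv = |dv1| + |dv2| = 931.1675 + 801.6209 = 1732.7884 m/s = 1.7328 km/s

1.7328 km/s


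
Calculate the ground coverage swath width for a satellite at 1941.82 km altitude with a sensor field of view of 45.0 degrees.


FOV = 45.0 deg = 0.7853982 rad
swath = 2 * alt * tan(FOV/2) = 2 * 1941.82 * tan(0.3926991)
swath = 2 * 1941.82 * 0.4142136
swath = 1608.6564 km

1608.6564 km


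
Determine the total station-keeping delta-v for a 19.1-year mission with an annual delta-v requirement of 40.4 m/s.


dV = rate * years = 40.4 * 19.1
dV = 771.6400 m/s

771.6400 m/s


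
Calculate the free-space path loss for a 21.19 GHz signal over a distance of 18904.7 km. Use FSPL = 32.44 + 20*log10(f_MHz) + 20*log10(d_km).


f = 21.19 GHz = 21190.0000 MHz
d = 18904.7 km
FSPL = 32.44 + 20*log10(21190.0000) + 20*log10(18904.7)
FSPL = 32.44 + 86.5226 + 85.5314
FSPL = 204.4940 dB

204.4940 dB


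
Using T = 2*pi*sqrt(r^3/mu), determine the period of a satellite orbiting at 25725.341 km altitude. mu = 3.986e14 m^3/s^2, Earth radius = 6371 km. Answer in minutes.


r = 32096.3410 km = 3.2096341e+07 m
T = 2*pi*sqrt(r^3/mu) = 2*pi*sqrt(3.3064851e+22 / 3.986e14)
T = 57226.1474 s = 953.7691 min

953.7691 minutes


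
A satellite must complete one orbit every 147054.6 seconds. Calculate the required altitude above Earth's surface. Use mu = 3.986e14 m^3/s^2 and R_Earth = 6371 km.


T = 147054.6 s
r = (mu*T^2/(4*pi^2))^(1/3) = (3.986e14 * 147054.6^2 / (4*pi^2))^(1/3)
r = 6.0215957e+07 m = 60215.9573 km
alt = r - R_E = 60215.9573 - 6371 = 53844.9573 km

53844.9573 km


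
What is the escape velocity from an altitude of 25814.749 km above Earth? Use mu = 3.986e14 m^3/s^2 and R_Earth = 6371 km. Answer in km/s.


r = 6371.0 + 25814.749 = 32185.7490 km = 3.2185749e+07 m
v_esc = sqrt(2*mu/r) = sqrt(2*3.986e14 / 3.2185749e+07)
v_esc = 4976.8189 m/s = 4.9768 km/s

4.9768 km/s


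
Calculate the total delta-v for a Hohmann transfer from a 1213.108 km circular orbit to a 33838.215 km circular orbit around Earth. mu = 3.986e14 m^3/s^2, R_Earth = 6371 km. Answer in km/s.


r1 = 7584.1080 km = 7.584108e+06 m
r2 = 40209.2150 km = 4.0209215e+07 m
dv1 = sqrt(mu/r1)*(sqrt(2*r2/(r1+r2)) - 1) = 2154.3165 m/s
dv2 = sqrt(mu/r2)*(1 - sqrt(2*r1/(r1+r2))) = 1374.7775 m/s
total dv = |dv1| + |dv2| = 2154.3165 + 1374.7775 = 3529.0940 m/s = 3.5291 km/s

3.5291 km/s


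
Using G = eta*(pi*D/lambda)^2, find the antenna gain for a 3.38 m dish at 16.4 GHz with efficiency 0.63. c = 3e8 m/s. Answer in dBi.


lambda = c/f = 3e8 / 1.64e+10 = 0.01829268 m
G = eta*(pi*D/lambda)^2 = 0.63*(pi*3.38/0.01829268)^2
G = 212284.7917 (linear)
G = 10*log10(212284.7917) = 53.2692 dBi

53.2692 dBi


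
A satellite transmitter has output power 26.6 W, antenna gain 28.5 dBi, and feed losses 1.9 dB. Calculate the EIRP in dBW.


Pt = 26.6 W = 14.2488 dBW
EIRP = Pt_dBW + Gt - losses = 14.2488 + 28.5 - 1.9 = 40.8488 dBW

40.8488 dBW


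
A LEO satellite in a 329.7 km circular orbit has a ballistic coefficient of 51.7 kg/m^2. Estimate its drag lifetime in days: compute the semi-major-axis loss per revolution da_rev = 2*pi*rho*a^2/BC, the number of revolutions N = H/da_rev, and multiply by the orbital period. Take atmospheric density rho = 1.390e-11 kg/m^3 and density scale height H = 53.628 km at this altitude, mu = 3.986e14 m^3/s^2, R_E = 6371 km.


a = R_E + alt = 6700.7000 km = 6.7007e+06 m
da_rev = 2*pi*rho*a^2/BC = 2*pi*1.390e-11*(6.7007e+06)^2/51.7 = 75.848060 m per revolution
N = H/da_rev = 53628.0000 m / 75.848060 m = 707.0451 revolutions
P = 2*pi*sqrt(a^3/mu) = 5458.7284 s
lifetime = N*P = 707.0451 * 5458.7284 = 3.8595672e+06 s = 44.6709 days

44.6709 days


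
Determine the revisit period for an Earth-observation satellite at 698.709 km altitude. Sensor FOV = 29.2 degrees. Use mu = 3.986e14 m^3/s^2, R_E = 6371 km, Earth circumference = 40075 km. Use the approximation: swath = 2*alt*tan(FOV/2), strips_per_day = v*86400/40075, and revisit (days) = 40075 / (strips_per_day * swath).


swath = 2*698.709*tan(0.2548181) = 364.0001 km
v = sqrt(mu/r) = 7508.7540 m/s = 7.5088 km/s
strips/day = v*86400/40075 = 7.5088*86400/40075 = 16.1886
coverage/day = strips * swath = 16.1886 * 364.0001 = 5892.6361 km
revisit = 40075 / 5892.6361 = 6.8009 days

6.8009 days


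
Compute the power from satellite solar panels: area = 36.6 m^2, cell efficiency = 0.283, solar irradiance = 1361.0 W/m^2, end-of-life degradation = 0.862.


P = area * eta * S * degradation
P = 36.6 * 0.283 * 1361.0 * 0.862
P = 12151.5845 W

12151.5845 W


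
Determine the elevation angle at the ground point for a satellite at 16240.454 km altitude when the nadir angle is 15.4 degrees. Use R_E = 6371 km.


r = R_E + alt = 22611.4540 km
Law of sines in the satellite / Earth-center / ground-point triangle:
  sin(nadir)/R_E = sin(90 + el)/r  =>  cos(el) = (r/R_E)*sin(nadir)
cos(el) = (22611.4540 / 6371.0000) * sin(15.4 deg) = 0.942491
el = arccos(0.942491) = 19.5258 deg
(Earth-central angle = 90 - nadir - el = 55.0742 deg)

19.5258 degrees


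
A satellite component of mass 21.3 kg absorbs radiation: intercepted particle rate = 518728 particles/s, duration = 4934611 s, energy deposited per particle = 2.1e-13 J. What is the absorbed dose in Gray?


Total energy deposited = rate * time * E_per
  = 518728 * 4934611 * 2.1e-13 = 0.5375414 J
Dose = E_total / mass = 0.5375414 / 21.3
Dose = 0.02523668 Gy

0.0252 Gy


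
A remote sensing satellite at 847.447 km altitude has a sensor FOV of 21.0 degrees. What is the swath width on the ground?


FOV = 21.0 deg = 0.3665191 rad
swath = 2 * alt * tan(FOV/2) = 2 * 847.447 * tan(0.1832596)
swath = 2 * 847.447 * 0.185339
swath = 314.1300 km

314.1300 km


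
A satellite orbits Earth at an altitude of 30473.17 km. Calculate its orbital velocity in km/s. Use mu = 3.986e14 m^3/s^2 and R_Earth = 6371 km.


r = R_E + alt = 6371.0 + 30473.17 = 36844.1700 km = 3.684417e+07 m
v = sqrt(mu/r) = sqrt(3.986e14 / 3.684417e+07) = 3289.1544 m/s = 3.2892 km/s

3.2892 km/s


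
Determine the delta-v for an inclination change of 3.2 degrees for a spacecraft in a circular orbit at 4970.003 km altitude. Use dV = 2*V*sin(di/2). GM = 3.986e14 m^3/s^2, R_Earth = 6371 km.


r = 11341.0030 km = 1.1341003e+07 m
V = sqrt(mu/r) = 5928.4739 m/s
di = 3.2 deg = 0.05585054 rad
dV = 2*V*sin(di/2) = 2*5928.4739*sin(0.02792527)
dV = 331.0654 m/s = 0.3310654 km/s

0.3311 km/s


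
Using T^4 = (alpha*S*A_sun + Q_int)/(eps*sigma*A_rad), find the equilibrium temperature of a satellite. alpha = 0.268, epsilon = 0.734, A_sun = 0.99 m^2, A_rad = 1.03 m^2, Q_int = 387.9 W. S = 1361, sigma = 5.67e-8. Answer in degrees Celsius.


Numerator = alpha*S*A_sun + Q_int = 0.268*1361*0.99 + 387.9 = 749.0005 W
Denominator = eps*sigma*A_rad = 0.734*5.67e-8*1.03 = 4.2866334e-08 W/K^4
T^4 = 1.7472932e+10 K^4
T = 363.5728 K = 90.4228 C

90.4228 degrees Celsius


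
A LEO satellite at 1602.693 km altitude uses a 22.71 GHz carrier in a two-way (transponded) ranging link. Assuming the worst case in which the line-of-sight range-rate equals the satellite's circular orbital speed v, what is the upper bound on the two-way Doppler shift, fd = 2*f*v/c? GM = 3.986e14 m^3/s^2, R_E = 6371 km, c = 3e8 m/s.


r = 7.973693e+06 m
v = sqrt(mu/r) = 7070.3171 m/s (worst-case radial velocity)
f = 22.71 GHz = 2.271e+10 Hz
fd = 2*f*v/c = 2*2.271e+10*7070.3171/3.0e+08
fd = 1.070446e+06 Hz

1.0704e+06 Hz


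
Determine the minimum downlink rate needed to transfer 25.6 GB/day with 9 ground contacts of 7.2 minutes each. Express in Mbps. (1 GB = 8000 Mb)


total contact time = 9 * 7.2 * 60 = 3888.0000 s
data = 25.6 GB = 204800.0000 Mb
rate = 204800.0000 / 3888.0000 = 52.6749 Mbps

52.6749 Mbps


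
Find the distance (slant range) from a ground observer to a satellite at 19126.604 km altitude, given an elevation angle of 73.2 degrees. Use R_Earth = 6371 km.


h = 19126.604 km, el = 73.2 deg
d = -R_E*sin(el) + sqrt((R_E*sin(el))^2 + 2*R_E*h + h^2)
d = -6371.0000*sin(1.2776) + sqrt((6371.0000*0.9573195)^2 + 2*6371.0000*19126.604 + 19126.604^2)
d = 19331.9414 km

19331.9414 km


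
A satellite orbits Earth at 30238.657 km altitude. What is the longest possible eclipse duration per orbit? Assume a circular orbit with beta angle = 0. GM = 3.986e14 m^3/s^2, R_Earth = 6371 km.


r = 36609.6570 km
T = 1161.8591 min
Eclipse fraction = arcsin(R_E/r)/pi = arcsin(6371.0000/36609.6570)/pi
= arcsin(0.1740251)/pi = 0.0556774
Eclipse duration = 0.0556774 * 1161.8591 = 64.6893 min

64.6893 minutes


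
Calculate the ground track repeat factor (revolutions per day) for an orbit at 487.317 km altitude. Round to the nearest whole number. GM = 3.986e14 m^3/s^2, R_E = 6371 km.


r = 6.858317e+06 m
T = 2*pi*sqrt(r^3/mu) = 5652.4607 s = 94.2077 min
revs/day = 1440 / 94.2077 = 15.2854
Rounded: 15 revolutions per day

15 revolutions per day


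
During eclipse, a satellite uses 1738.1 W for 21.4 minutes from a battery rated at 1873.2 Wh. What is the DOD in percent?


E_used = P * t / 60 = 1738.1 * 21.4 / 60 = 619.9223 Wh
DOD = E_used / E_total * 100 = 619.9223 / 1873.2 * 100
DOD = 33.0943 %

33.0943 %


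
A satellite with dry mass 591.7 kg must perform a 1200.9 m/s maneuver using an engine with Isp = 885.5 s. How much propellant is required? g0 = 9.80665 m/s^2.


ve = Isp * g0 = 885.5 * 9.80665 = 8683.788575 m/s
mass ratio = exp(dv/ve) = exp(1200.9/8683.788575) = 1.14831101
m_prop = m_dry * (mr - 1) = 591.7 * (1.14831101 - 1)
m_prop = 87.7556 kg

87.7556 kg


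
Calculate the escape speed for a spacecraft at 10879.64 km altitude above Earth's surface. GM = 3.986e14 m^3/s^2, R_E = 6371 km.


r = 6371.0 + 10879.64 = 17250.6400 km = 1.725064e+07 m
v_esc = sqrt(2*mu/r) = sqrt(2*3.986e14 / 1.725064e+07)
v_esc = 6797.9981 m/s = 6.7980 km/s

6.7980 km/s


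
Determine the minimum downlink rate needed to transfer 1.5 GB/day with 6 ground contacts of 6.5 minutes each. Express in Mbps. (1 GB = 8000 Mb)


total contact time = 6 * 6.5 * 60 = 2340.0000 s
data = 1.5 GB = 12000.0000 Mb
rate = 12000.0000 / 2340.0000 = 5.1282 Mbps

5.1282 Mbps


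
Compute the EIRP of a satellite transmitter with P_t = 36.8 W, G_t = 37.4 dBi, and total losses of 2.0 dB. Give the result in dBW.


Pt = 36.8 W = 15.6585 dBW
EIRP = Pt_dBW + Gt - losses = 15.6585 + 37.4 - 2.0 = 51.0585 dBW

51.0585 dBW


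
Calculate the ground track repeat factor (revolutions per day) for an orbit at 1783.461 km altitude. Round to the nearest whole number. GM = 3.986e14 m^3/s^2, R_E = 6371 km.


r = 8.154461e+06 m
T = 2*pi*sqrt(r^3/mu) = 7328.3147 s = 122.1386 min
revs/day = 1440 / 122.1386 = 11.7899
Rounded: 12 revolutions per day

12 revolutions per day


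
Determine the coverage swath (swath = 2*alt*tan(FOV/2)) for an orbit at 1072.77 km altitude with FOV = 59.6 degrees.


FOV = 59.6 deg = 1.0402 rad
swath = 2 * alt * tan(FOV/2) = 2 * 1072.77 * tan(0.5201081)
swath = 2 * 1072.77 * 0.5727054
swath = 1228.7623 km

1228.7623 km


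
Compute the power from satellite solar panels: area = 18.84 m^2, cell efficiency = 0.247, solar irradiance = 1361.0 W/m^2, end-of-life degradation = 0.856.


P = area * eta * S * degradation
P = 18.84 * 0.247 * 1361.0 * 0.856
P = 5421.3787 W

5421.3787 W


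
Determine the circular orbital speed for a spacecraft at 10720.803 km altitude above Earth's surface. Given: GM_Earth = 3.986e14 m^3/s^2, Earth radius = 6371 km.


r = R_E + alt = 6371.0 + 10720.803 = 17091.8030 km = 1.7091803e+07 m
v = sqrt(mu/r) = sqrt(3.986e14 / 1.7091803e+07) = 4829.1946 m/s = 4.8292 km/s

4.8292 km/s


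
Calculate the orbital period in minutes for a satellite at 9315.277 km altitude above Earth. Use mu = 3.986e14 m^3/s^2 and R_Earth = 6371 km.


r = 15686.2770 km = 1.5686277e+07 m
T = 2*pi*sqrt(r^3/mu) = 2*pi*sqrt(3.8597541e+21 / 3.986e14)
T = 19551.9934 s = 325.8666 min

325.8666 minutes


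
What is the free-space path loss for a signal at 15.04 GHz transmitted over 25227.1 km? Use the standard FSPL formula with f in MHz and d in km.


f = 15.04 GHz = 15040.0000 MHz
d = 25227.1 km
FSPL = 32.44 + 20*log10(15040.0000) + 20*log10(25227.1)
FSPL = 32.44 + 83.5450 + 88.0373
FSPL = 204.0223 dB

204.0223 dB


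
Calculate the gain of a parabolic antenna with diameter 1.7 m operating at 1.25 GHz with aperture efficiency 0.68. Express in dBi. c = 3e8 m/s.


lambda = c/f = 3e8 / 1.25e+09 = 0.2400 m
G = eta*(pi*D/lambda)^2 = 0.68*(pi*1.7/0.2400)^2
G = 336.7317 (linear)
G = 10*log10(336.7317) = 25.2728 dBi

25.2728 dBi


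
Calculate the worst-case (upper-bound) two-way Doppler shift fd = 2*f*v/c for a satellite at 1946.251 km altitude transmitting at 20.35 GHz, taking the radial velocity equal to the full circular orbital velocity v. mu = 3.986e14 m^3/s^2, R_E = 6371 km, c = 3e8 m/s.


r = 8.317251e+06 m
v = sqrt(mu/r) = 6922.7515 m/s (worst-case radial velocity)
f = 20.35 GHz = 2.035e+10 Hz
fd = 2*f*v/c = 2*2.035e+10*6922.7515/3.0e+08
fd = 939186.6219 Hz

939186.6219 Hz


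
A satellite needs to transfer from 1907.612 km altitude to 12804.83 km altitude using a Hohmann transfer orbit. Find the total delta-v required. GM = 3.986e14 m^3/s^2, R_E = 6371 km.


r1 = 8278.6120 km = 8.278612e+06 m
r2 = 19175.8300 km = 1.917583e+07 m
dv1 = sqrt(mu/r1)*(sqrt(2*r2/(r1+r2)) - 1) = 1262.2789 m/s
dv2 = sqrt(mu/r2)*(1 - sqrt(2*r1/(r1+r2))) = 1018.6131 m/s
total dv = |dv1| + |dv2| = 1262.2789 + 1018.6131 = 2280.8920 m/s = 2.2809 km/s

2.2809 km/s


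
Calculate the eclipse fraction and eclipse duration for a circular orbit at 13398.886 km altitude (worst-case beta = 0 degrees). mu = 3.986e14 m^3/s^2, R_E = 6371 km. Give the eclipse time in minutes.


r = 19769.8860 km
T = 461.0693 min
Eclipse fraction = arcsin(R_E/r)/pi = arcsin(6371.0000/19769.8860)/pi
= arcsin(0.3222578)/pi = 0.1044418
Eclipse duration = 0.1044418 * 461.0693 = 48.1549 min

48.1549 minutes


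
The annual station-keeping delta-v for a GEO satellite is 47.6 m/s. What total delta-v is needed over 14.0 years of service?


dV = rate * years = 47.6 * 14.0
dV = 666.4000 m/s

666.4000 m/s


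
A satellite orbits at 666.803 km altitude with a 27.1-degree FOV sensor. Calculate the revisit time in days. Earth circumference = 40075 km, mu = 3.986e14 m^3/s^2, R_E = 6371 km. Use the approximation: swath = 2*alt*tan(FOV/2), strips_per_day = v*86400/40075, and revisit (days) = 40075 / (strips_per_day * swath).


swath = 2*666.803*tan(0.2364921) = 321.4016 km
v = sqrt(mu/r) = 7525.7553 m/s = 7.5258 km/s
strips/day = v*86400/40075 = 7.5258*86400/40075 = 16.2252
coverage/day = strips * swath = 16.2252 * 321.4016 = 5214.8082 km
revisit = 40075 / 5214.8082 = 7.6848 days

7.6848 days


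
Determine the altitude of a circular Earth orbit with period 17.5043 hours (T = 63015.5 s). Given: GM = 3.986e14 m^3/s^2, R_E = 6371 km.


T = 63015.5 s
r = (mu*T^2/(4*pi^2))^(1/3) = (3.986e14 * 63015.5^2 / (4*pi^2))^(1/3)
r = 3.4226102e+07 m = 34226.1023 km
alt = r - R_E = 34226.1023 - 6371 = 27855.1023 km

27855.1023 km


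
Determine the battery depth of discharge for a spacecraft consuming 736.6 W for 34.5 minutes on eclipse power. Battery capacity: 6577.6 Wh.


E_used = P * t / 60 = 736.6 * 34.5 / 60 = 423.5450 Wh
DOD = E_used / E_total * 100 = 423.5450 / 6577.6 * 100
DOD = 6.4392 %

6.4392 %


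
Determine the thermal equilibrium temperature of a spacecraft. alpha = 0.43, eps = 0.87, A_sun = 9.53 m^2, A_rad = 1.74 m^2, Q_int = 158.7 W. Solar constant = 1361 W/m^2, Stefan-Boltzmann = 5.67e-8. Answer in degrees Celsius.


Numerator = alpha*S*A_sun + Q_int = 0.43*1361*9.53 + 158.7 = 5735.9419 W
Denominator = eps*sigma*A_rad = 0.87*5.67e-8*1.74 = 8.583246e-08 W/K^4
T^4 = 6.6827188e+10 K^4
T = 508.4383 K = 235.2883 C

235.2883 degrees Celsius


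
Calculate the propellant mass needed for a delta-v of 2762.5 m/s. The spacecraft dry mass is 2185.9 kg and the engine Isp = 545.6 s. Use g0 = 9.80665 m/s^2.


ve = Isp * g0 = 545.6 * 9.80665 = 5350.508240 m/s
mass ratio = exp(dv/ve) = exp(2762.5/5350.508240) = 1.67582586
m_prop = m_dry * (mr - 1) = 2185.9 * (1.67582586 - 1)
m_prop = 1477.2877 kg

1477.2877 kg


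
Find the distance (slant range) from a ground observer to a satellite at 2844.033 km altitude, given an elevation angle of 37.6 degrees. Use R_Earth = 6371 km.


h = 2844.033 km, el = 37.6 deg
d = -R_E*sin(el) + sqrt((R_E*sin(el))^2 + 2*R_E*h + h^2)
d = -6371.0000*sin(0.6562438) + sqrt((6371.0000*0.6101452)^2 + 2*6371.0000*2844.033 + 2844.033^2)
d = 3822.3557 km

3822.3557 km


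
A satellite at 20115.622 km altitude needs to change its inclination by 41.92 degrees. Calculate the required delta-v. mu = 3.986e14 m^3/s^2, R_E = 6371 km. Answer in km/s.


r = 26486.6220 km = 2.6486622e+07 m
V = sqrt(mu/r) = 3879.3178 m/s
di = 41.92 deg = 0.731642 rad
dV = 2*V*sin(di/2) = 2*3879.3178*sin(0.365821)
dV = 2775.3889 m/s = 2.7754 km/s

2.7754 km/s


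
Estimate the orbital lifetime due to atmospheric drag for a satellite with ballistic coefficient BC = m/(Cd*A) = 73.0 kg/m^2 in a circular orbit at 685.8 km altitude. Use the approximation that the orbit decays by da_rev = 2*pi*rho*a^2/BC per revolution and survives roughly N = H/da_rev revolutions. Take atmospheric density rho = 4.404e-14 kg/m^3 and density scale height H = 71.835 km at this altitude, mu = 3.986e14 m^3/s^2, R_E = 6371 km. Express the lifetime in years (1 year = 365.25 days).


a = R_E + alt = 7056.8000 km = 7.0568e+06 m
da_rev = 2*pi*rho*a^2/BC = 2*pi*4.404e-14*(7.0568e+06)^2/73.0 = 0.188764333 m per revolution
N = H/da_rev = 71835.0000 m / 0.188764333 m = 380553.8846 revolutions
P = 2*pi*sqrt(a^3/mu) = 5899.6050 s
lifetime = N*P = 380553.8846 * 5899.6050 = 2.2451176e+09 s = 25985.1574 days
years = 25985.1574 / 365.25 = 71.1435 years

71.1435 years


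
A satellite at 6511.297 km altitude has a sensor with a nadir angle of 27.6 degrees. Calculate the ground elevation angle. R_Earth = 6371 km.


r = R_E + alt = 12882.2970 km
Law of sines in the satellite / Earth-center / ground-point triangle:
  sin(nadir)/R_E = sin(90 + el)/r  =>  cos(el) = (r/R_E)*sin(nadir)
cos(el) = (12882.2970 / 6371.0000) * sin(27.6 deg) = 0.9367944
el = arccos(0.9367944) = 20.4800 deg
(Earth-central angle = 90 - nadir - el = 41.9200 deg)

20.4800 degrees


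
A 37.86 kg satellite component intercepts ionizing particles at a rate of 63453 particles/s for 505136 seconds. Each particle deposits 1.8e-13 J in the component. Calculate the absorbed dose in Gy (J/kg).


Total energy deposited = rate * time * E_per
  = 63453 * 505136 * 1.8e-13 = 0.005769431 J
Dose = E_total / mass = 0.005769431 / 37.86
Dose = 1.5238856e-04 Gy

1.5239e-04 Gy


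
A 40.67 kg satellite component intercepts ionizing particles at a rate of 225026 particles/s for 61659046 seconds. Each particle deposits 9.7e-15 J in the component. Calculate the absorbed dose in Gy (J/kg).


Total energy deposited = rate * time * E_per
  = 225026 * 61659046 * 9.7e-15 = 0.1345864 J
Dose = E_total / mass = 0.1345864 / 40.67
Dose = 0.003309231 Gy

0.0033 Gy


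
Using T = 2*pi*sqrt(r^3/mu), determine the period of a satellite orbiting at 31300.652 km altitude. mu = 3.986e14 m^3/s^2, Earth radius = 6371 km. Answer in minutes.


r = 37671.6520 km = 3.7671652e+07 m
T = 2*pi*sqrt(r^3/mu) = 2*pi*sqrt(5.3461852e+22 / 3.986e14)
T = 72766.7904 s = 1212.7798 min

1212.7798 minutes


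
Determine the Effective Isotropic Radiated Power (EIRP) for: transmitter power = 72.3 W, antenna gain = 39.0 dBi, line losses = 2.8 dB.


Pt = 72.3 W = 18.5914 dBW
EIRP = Pt_dBW + Gt - losses = 18.5914 + 39.0 - 2.8 = 54.7914 dBW

54.7914 dBW


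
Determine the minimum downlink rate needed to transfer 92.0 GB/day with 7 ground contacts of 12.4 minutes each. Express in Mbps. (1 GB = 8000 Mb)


total contact time = 7 * 12.4 * 60 = 5208.0000 s
data = 92.0 GB = 736000.0000 Mb
rate = 736000.0000 / 5208.0000 = 141.3210 Mbps

141.3210 Mbps


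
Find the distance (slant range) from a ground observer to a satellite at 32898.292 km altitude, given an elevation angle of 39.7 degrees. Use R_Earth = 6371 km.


h = 32898.292 km, el = 39.7 deg
d = -R_E*sin(el) + sqrt((R_E*sin(el))^2 + 2*R_E*h + h^2)
d = -6371.0000*sin(0.6928957) + sqrt((6371.0000*0.6387678)^2 + 2*6371.0000*32898.292 + 32898.292^2)
d = 34892.5613 km

34892.5613 km


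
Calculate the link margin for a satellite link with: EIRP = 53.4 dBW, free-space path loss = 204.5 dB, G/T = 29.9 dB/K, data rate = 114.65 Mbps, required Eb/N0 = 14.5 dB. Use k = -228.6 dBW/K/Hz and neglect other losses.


C/N0 = EIRP - FSPL + G/T - k = 53.4 - 204.5 + 29.9 - (-228.6)
C/N0 = 107.4000 dB-Hz
R_b = 114.65 Mbps = 1.1465e+08 bps -> 10*log10(R_b) = 80.5937 dB-Hz
Eb/N0 = C/N0 - 10*log10(R_b) = 107.4000 - 80.5937 = 26.8063 dB
Margin = Eb/N0 - Eb/N0_req = 26.8063 - 14.5 = 12.3063 dB (link closes)

12.3063 dB


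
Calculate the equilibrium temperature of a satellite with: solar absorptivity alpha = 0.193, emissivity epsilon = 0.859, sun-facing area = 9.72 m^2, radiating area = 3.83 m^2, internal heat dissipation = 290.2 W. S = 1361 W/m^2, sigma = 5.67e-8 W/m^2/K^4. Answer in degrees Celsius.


Numerator = alpha*S*A_sun + Q_int = 0.193*1361*9.72 + 290.2 = 2843.3816 W
Denominator = eps*sigma*A_rad = 0.859*5.67e-8*3.83 = 1.865413e-07 W/K^4
T^4 = 1.5242638e+10 K^4
T = 351.3703 K = 78.2203 C

78.2203 degrees Celsius


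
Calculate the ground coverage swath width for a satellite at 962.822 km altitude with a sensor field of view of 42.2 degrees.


FOV = 42.2 deg = 0.7365289 rad
swath = 2 * alt * tan(FOV/2) = 2 * 962.822 * tan(0.3682645)
swath = 2 * 962.822 * 0.3858679
swath = 743.0442 km

743.0442 km


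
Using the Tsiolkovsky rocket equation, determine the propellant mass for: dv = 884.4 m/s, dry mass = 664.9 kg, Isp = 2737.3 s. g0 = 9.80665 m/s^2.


ve = Isp * g0 = 2737.3 * 9.80665 = 26843.743045 m/s
mass ratio = exp(dv/ve) = exp(884.4/26843.743045) = 1.03349496
m_prop = m_dry * (mr - 1) = 664.9 * (1.03349496 - 1)
m_prop = 22.2708 kg

22.2708 kg


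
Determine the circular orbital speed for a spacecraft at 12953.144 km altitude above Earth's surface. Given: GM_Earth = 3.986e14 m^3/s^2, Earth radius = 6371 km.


r = R_E + alt = 6371.0 + 12953.144 = 19324.1440 km = 1.9324144e+07 m
v = sqrt(mu/r) = sqrt(3.986e14 / 1.9324144e+07) = 4541.7007 m/s = 4.5417 km/s

4.5417 km/s
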